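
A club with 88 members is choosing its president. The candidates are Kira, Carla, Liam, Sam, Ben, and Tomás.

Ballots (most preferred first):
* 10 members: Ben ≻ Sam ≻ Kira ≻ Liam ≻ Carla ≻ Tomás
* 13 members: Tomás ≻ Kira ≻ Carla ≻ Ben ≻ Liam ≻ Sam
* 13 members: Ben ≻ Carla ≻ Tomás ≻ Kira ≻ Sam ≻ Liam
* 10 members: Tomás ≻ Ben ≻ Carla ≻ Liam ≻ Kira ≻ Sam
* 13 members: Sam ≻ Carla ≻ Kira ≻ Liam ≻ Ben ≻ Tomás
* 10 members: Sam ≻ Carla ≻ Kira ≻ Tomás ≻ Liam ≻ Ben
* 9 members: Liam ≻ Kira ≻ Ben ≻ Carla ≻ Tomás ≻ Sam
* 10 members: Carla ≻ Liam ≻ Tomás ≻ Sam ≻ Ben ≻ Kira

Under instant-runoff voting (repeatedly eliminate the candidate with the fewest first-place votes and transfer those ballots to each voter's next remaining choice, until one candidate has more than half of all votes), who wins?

Round 1: Kira 0, Carla 10, Liam 9, Sam 23, Ben 23, Tomás 23. Kira eliminated.
Round 2: Carla 10, Liam 9, Sam 23, Ben 23, Tomás 23. Liam eliminated.
Round 3: Carla 10, Sam 23, Ben 32, Tomás 23. Carla eliminated.
Round 4: Sam 23, Ben 32, Tomás 33. Sam eliminated.
Round 5: Ben 45, Tomás 43. Ben has a majority (≥45).

Ben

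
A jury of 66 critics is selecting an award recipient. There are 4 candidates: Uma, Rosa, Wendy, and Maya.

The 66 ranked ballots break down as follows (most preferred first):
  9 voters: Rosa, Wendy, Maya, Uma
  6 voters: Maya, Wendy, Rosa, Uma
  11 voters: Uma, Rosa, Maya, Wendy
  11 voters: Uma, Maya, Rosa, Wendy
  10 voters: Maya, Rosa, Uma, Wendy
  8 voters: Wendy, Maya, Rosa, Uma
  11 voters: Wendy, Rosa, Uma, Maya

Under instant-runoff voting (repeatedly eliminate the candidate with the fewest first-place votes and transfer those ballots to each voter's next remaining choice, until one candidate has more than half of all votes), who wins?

Round 1: Uma 22, Rosa 9, Wendy 19, Maya 16. Rosa eliminated.
Round 2: Uma 22, Wendy 28, Maya 16. Maya eliminated.
Round 3: Uma 32, Wendy 34. Wendy has a majority (≥34).

Wendy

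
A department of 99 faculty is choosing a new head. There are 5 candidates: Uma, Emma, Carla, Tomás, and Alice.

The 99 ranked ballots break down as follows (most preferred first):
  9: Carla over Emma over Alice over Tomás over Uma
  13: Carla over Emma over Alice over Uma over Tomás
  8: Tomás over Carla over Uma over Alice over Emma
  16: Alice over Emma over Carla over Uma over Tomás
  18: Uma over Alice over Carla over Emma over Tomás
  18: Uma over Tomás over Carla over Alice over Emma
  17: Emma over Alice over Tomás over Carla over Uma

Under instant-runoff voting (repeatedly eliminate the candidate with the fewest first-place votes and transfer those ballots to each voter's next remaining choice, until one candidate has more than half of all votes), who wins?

Emma

Round 1: Uma 36, Emma 17, Carla 22, Tomás 8, Alice 16. Tomás eliminated.
Round 2: Uma 36, Emma 17, Carla 30, Alice 16. Alice eliminated.
Round 3: Uma 36, Emma 33, Carla 30. Carla eliminated.
Round 4: Uma 44, Emma 55. Emma has a majority (≥50).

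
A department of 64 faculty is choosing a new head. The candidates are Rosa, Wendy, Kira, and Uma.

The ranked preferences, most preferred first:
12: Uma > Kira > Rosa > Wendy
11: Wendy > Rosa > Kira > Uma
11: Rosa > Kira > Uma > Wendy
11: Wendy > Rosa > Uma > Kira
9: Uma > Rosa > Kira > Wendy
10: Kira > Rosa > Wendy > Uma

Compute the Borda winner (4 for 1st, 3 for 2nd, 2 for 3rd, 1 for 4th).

Rosa

Rosa: 12×2 + 11×3 + 11×4 + 11×3 + 9×3 + 10×3 = 191
Wendy: 12×1 + 11×4 + 11×1 + 11×4 + 9×1 + 10×2 = 140
Kira: 12×3 + 11×2 + 11×3 + 11×1 + 9×2 + 10×4 = 160
Uma: 12×4 + 11×1 + 11×2 + 11×2 + 9×4 + 10×1 = 149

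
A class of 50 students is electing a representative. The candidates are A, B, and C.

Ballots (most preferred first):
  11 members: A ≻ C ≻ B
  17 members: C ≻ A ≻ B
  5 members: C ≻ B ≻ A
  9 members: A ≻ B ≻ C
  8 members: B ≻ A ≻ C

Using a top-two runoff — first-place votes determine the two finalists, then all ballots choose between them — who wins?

A

Round 1 first-place votes: A 20, B 8, C 22. C and A advance.
Runoff: C is ranked above A on 22 ballots, A above C on 28.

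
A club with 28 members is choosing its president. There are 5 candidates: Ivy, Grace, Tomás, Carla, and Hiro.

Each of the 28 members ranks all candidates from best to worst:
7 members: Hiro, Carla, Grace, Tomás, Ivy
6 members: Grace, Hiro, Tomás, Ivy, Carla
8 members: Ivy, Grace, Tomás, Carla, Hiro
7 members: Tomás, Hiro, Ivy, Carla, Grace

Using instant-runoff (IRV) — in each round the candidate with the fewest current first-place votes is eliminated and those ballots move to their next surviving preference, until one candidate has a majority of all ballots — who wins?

Hiro

Round 1: Ivy 8, Grace 6, Tomás 7, Carla 0, Hiro 7. Carla eliminated.
Round 2: Ivy 8, Grace 6, Tomás 7, Hiro 7. Grace eliminated.
Round 3: Ivy 8, Tomás 7, Hiro 13. Tomás eliminated.
Round 4: Ivy 8, Hiro 20. Hiro has a majority (≥15).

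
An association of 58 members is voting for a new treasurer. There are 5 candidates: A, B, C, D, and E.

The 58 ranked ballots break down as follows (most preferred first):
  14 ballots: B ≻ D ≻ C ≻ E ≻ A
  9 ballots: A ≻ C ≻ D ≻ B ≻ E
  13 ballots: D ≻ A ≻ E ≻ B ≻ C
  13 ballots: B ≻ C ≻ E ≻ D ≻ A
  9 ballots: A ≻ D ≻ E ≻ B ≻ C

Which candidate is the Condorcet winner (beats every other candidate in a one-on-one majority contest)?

D vs A: 40–18
D vs B: 31–27
D vs C: 36–22
D vs E: 45–13
D beats every other candidate.

D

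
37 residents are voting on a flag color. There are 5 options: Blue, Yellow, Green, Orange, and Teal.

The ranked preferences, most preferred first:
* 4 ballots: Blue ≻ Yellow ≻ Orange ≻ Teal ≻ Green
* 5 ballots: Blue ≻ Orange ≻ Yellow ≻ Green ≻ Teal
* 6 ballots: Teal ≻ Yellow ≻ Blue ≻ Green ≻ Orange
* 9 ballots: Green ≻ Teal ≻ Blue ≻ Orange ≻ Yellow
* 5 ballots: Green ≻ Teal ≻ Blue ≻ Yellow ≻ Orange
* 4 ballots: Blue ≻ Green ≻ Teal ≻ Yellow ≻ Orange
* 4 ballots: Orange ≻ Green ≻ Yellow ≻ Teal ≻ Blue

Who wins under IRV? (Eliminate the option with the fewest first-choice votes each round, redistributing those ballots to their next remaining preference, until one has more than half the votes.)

Blue

Round 1: Blue 13, Yellow 0, Green 14, Orange 4, Teal 6. Yellow eliminated.
Round 2: Blue 13, Green 14, Orange 4, Teal 6. Orange eliminated.
Round 3: Blue 13, Green 18, Teal 6. Teal eliminated.
Round 4: Blue 19, Green 18. Blue has a majority (≥19).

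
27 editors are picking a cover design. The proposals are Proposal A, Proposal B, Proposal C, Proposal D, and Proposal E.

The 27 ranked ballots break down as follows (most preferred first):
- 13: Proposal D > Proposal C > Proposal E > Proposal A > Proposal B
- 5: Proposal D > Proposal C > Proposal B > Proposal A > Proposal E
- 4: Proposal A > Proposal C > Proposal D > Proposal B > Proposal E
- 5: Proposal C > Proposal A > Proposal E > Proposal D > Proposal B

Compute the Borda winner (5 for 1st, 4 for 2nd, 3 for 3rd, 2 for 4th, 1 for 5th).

Proposal C

Proposal A: 13×2 + 5×2 + 4×5 + 5×4 = 76
Proposal B: 13×1 + 5×3 + 4×2 + 5×1 = 41
Proposal C: 13×4 + 5×4 + 4×4 + 5×5 = 113
Proposal D: 13×5 + 5×5 + 4×3 + 5×2 = 112
Proposal E: 13×3 + 5×1 + 4×1 + 5×3 = 63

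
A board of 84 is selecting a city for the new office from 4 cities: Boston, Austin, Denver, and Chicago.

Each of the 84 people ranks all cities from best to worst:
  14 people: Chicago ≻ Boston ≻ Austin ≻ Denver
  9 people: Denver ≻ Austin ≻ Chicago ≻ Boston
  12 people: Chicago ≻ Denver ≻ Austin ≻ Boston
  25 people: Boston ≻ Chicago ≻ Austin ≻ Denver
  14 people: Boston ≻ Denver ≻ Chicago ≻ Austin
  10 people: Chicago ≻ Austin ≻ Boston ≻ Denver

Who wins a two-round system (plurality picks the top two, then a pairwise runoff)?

Chicago

Round 1 first-place votes: Boston 39, Austin 0, Denver 9, Chicago 36. Boston and Chicago advance.
Runoff: Boston is ranked above Chicago on 39 ballots, Chicago above Boston on 45.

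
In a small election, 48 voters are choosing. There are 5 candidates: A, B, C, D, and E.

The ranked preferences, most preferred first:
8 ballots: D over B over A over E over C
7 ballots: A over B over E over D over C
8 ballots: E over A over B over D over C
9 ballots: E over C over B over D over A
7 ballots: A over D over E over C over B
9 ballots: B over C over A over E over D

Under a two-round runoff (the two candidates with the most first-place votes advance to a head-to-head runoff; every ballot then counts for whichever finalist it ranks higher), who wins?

A

Round 1 first-place votes: A 14, B 9, C 0, D 8, E 17. E and A advance.
Runoff: E is ranked above A on 17 ballots, A above E on 31.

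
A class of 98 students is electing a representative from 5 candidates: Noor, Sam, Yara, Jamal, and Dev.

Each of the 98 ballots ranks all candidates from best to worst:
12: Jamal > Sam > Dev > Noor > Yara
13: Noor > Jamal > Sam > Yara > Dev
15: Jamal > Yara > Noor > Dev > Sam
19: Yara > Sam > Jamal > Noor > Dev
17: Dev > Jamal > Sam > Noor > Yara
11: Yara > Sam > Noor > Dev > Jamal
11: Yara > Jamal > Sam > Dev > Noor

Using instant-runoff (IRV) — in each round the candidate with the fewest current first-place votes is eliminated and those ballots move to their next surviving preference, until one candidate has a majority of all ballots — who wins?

Round 1: Noor 13, Sam 0, Yara 41, Jamal 27, Dev 17. Sam eliminated.
Round 2: Noor 13, Yara 41, Jamal 27, Dev 17. Noor eliminated.
Round 3: Yara 41, Jamal 40, Dev 17. Dev eliminated.
Round 4: Yara 41, Jamal 57. Jamal has a majority (≥50).

Jamal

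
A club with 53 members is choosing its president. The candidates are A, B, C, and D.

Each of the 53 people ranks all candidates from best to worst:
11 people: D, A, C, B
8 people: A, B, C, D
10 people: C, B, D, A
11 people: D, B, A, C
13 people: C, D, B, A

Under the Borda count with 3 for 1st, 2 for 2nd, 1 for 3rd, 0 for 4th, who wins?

A: 11×2 + 8×3 + 10×0 + 11×1 + 13×0 = 57
B: 11×0 + 8×2 + 10×2 + 11×2 + 13×1 = 71
C: 11×1 + 8×1 + 10×3 + 11×0 + 13×3 = 88
D: 11×3 + 8×0 + 10×1 + 11×3 + 13×2 = 102

D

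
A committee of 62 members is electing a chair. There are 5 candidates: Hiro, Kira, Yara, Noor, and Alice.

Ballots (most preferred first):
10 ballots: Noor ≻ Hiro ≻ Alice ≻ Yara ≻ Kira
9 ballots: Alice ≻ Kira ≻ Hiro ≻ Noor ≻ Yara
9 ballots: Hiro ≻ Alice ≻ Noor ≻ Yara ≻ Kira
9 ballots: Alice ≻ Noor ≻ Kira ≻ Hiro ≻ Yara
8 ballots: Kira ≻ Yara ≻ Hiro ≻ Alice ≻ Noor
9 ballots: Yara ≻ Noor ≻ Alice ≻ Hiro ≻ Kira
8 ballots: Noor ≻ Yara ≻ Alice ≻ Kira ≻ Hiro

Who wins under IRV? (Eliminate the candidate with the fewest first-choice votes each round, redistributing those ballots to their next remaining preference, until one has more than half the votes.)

Alice

Round 1: Hiro 9, Kira 8, Yara 9, Noor 18, Alice 18. Kira eliminated.
Round 2: Hiro 9, Yara 17, Noor 18, Alice 18. Hiro eliminated.
Round 3: Yara 17, Noor 18, Alice 27. Yara eliminated.
Round 4: Noor 27, Alice 35. Alice has a majority (≥32).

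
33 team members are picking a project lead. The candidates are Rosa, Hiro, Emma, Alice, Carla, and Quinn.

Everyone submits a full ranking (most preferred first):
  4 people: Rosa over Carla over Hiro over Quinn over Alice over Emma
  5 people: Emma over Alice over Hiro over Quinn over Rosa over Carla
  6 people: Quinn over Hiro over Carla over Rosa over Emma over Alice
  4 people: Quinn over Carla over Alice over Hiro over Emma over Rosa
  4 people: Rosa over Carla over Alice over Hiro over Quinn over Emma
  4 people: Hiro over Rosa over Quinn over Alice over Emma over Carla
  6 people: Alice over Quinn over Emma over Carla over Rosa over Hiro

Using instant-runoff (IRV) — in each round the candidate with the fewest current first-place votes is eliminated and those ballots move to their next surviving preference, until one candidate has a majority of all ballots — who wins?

Rosa

Round 1: Rosa 8, Hiro 4, Emma 5, Alice 6, Carla 0, Quinn 10. Carla eliminated.
Round 2: Rosa 8, Hiro 4, Emma 5, Alice 6, Quinn 10. Hiro eliminated.
Round 3: Rosa 12, Emma 5, Alice 6, Quinn 10. Emma eliminated.
Round 4: Rosa 12, Alice 11, Quinn 10. Quinn eliminated.
Round 5: Rosa 18, Alice 15. Rosa has a majority (≥17).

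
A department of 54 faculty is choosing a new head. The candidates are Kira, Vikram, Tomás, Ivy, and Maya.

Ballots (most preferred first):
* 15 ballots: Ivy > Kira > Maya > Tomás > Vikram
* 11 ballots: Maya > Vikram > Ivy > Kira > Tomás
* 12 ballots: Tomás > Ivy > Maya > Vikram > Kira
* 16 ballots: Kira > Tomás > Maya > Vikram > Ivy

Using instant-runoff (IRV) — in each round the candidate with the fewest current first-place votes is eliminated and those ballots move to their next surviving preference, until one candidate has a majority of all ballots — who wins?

Ivy

Round 1: Kira 16, Vikram 0, Tomás 12, Ivy 15, Maya 11. Vikram eliminated.
Round 2: Kira 16, Tomás 12, Ivy 15, Maya 11. Maya eliminated.
Round 3: Kira 16, Tomás 12, Ivy 26. Tomás eliminated.
Round 4: Kira 16, Ivy 38. Ivy has a majority (≥28).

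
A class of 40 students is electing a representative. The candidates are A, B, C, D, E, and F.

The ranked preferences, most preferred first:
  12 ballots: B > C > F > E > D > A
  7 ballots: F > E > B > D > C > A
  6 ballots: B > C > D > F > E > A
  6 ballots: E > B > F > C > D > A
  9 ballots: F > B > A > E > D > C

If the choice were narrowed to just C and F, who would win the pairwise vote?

F

C is ranked above F on 18 ballots; F above C on 22.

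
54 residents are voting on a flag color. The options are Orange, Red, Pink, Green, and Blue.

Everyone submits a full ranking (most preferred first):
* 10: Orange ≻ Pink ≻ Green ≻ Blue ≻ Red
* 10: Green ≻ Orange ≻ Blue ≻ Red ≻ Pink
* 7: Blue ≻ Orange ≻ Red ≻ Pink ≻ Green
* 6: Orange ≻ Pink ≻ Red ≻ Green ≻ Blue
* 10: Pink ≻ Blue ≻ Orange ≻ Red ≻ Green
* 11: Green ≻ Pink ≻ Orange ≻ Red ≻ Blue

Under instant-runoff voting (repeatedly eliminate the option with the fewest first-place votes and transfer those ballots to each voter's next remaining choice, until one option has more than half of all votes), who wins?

Orange

Round 1: Orange 16, Red 0, Pink 10, Green 21, Blue 7. Red eliminated.
Round 2: Orange 16, Pink 10, Green 21, Blue 7. Blue eliminated.
Round 3: Orange 23, Pink 10, Green 21. Pink eliminated.
Round 4: Orange 33, Green 21. Orange has a majority (≥28).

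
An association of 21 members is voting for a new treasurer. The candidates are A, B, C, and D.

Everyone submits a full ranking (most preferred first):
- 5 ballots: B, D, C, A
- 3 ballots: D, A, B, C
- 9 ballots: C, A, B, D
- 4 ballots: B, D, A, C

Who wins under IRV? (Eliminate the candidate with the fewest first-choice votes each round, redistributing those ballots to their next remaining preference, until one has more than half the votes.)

Round 1: A 0, B 9, C 9, D 3. A eliminated.
Round 2: B 9, C 9, D 3. D eliminated.
Round 3: B 12, C 9. B has a majority (≥11).

B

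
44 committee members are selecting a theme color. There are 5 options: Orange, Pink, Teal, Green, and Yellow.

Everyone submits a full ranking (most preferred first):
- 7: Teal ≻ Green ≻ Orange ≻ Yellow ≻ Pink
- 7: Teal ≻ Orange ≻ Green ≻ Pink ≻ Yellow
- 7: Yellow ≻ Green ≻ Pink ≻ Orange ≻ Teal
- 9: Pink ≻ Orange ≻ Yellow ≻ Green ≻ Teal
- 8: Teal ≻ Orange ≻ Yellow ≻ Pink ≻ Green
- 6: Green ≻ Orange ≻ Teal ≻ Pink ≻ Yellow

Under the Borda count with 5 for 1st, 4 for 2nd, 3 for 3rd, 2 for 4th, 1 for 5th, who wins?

Orange: 7×3 + 7×4 + 7×2 + 9×4 + 8×4 + 6×4 = 155
Pink: 7×1 + 7×2 + 7×3 + 9×5 + 8×2 + 6×2 = 115
Teal: 7×5 + 7×5 + 7×1 + 9×1 + 8×5 + 6×3 = 144
Green: 7×4 + 7×3 + 7×4 + 9×2 + 8×1 + 6×5 = 133
Yellow: 7×2 + 7×1 + 7×5 + 9×3 + 8×3 + 6×1 = 113

Orange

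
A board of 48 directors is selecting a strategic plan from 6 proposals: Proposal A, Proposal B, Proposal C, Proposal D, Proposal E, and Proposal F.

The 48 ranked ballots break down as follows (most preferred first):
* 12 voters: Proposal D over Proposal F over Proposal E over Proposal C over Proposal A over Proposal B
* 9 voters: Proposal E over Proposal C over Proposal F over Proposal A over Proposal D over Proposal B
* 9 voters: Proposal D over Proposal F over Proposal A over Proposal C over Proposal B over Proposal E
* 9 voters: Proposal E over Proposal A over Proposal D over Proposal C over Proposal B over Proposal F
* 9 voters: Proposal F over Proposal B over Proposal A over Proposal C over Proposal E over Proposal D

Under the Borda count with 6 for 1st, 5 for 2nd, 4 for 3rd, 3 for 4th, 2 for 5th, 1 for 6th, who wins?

Proposal F

Proposal A: 12×2 + 9×3 + 9×4 + 9×5 + 9×4 = 168
Proposal B: 12×1 + 9×1 + 9×2 + 9×2 + 9×5 = 102
Proposal C: 12×3 + 9×5 + 9×3 + 9×3 + 9×3 = 162
Proposal D: 12×6 + 9×2 + 9×6 + 9×4 + 9×1 = 189
Proposal E: 12×4 + 9×6 + 9×1 + 9×6 + 9×2 = 183
Proposal F: 12×5 + 9×4 + 9×5 + 9×1 + 9×6 = 204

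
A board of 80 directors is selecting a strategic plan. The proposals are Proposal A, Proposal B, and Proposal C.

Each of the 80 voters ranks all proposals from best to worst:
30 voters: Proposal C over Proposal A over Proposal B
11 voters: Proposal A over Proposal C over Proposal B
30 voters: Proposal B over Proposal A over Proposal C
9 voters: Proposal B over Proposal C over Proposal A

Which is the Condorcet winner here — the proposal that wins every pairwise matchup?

Proposal A

Proposal A vs Proposal B: 41–39
Proposal A vs Proposal C: 41–39
Proposal A beats every other proposal.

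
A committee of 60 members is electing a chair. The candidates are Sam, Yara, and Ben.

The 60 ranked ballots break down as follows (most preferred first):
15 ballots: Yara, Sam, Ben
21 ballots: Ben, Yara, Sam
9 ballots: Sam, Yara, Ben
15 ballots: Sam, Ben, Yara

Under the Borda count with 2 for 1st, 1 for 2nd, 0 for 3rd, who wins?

Sam: 15×1 + 21×0 + 9×2 + 15×2 = 63
Yara: 15×2 + 21×1 + 9×1 + 15×0 = 60
Ben: 15×0 + 21×2 + 9×0 + 15×1 = 57

Sam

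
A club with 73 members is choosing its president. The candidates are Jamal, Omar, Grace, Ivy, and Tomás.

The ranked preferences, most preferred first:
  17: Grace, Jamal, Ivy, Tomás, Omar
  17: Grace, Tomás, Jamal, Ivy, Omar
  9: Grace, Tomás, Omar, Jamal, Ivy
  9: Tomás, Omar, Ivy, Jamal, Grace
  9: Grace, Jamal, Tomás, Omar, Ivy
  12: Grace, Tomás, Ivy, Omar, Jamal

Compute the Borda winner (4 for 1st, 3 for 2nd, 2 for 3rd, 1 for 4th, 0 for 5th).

Jamal: 17×3 + 17×2 + 9×1 + 9×1 + 9×3 + 12×0 = 130
Omar: 17×0 + 17×0 + 9×2 + 9×3 + 9×1 + 12×1 = 66
Grace: 17×4 + 17×4 + 9×4 + 9×0 + 9×4 + 12×4 = 256
Ivy: 17×2 + 17×1 + 9×0 + 9×2 + 9×0 + 12×2 = 93
Tomás: 17×1 + 17×3 + 9×3 + 9×4 + 9×2 + 12×3 = 185

Grace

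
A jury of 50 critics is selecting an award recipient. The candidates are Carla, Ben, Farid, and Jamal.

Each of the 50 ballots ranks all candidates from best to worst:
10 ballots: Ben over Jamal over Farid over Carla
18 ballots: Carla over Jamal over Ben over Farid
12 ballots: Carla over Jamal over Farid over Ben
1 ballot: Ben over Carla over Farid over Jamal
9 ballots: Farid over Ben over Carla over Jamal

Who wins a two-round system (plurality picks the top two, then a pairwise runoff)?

Carla

Round 1 first-place votes: Carla 30, Ben 11, Farid 9, Jamal 0. Carla and Ben advance.
Runoff: Carla is ranked above Ben on 30 ballots, Ben above Carla on 20.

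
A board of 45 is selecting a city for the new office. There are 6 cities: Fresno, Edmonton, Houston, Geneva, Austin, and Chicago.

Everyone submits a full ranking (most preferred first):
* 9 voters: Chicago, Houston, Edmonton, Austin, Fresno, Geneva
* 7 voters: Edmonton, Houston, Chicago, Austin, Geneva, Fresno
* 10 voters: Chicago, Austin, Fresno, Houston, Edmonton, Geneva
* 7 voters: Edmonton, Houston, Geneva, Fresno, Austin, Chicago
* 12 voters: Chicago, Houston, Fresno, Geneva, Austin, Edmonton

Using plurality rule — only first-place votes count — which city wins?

Chicago

First-place votes: Fresno 0, Edmonton 14, Houston 0, Geneva 0, Austin 0, Chicago 31.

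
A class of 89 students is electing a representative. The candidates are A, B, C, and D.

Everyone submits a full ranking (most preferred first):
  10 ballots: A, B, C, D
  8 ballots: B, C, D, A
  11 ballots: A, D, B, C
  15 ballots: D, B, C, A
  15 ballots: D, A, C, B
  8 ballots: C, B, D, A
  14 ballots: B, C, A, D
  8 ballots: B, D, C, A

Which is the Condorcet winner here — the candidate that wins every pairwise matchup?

B vs A: 53–36
B vs C: 66–23
B vs D: 48–41
B beats every other candidate.

B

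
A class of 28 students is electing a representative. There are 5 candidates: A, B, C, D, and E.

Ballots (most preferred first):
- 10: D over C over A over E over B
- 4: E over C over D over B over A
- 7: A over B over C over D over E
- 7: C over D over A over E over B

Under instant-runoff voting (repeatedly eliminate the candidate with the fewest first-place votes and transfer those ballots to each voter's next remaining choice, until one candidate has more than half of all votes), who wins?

C

Round 1: A 7, B 0, C 7, D 10, E 4. B eliminated.
Round 2: A 7, C 7, D 10, E 4. E eliminated.
Round 3: A 7, C 11, D 10. A eliminated.
Round 4: C 18, D 10. C has a majority (≥15).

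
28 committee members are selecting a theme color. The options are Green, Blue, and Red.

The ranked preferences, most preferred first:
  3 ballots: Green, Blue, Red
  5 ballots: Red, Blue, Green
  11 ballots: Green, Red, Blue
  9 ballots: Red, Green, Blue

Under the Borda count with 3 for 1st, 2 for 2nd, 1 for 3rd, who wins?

Green: 3×3 + 5×1 + 11×3 + 9×2 = 65
Blue: 3×2 + 5×2 + 11×1 + 9×1 = 36
Red: 3×1 + 5×3 + 11×2 + 9×3 = 67

Red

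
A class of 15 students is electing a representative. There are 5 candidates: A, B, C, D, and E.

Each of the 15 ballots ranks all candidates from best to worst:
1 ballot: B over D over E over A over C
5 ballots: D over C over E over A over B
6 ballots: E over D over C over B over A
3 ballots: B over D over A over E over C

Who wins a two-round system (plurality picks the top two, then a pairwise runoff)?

D

Round 1 first-place votes: A 0, B 4, C 0, D 5, E 6. E and D advance.
Runoff: E is ranked above D on 6 ballots, D above E on 9.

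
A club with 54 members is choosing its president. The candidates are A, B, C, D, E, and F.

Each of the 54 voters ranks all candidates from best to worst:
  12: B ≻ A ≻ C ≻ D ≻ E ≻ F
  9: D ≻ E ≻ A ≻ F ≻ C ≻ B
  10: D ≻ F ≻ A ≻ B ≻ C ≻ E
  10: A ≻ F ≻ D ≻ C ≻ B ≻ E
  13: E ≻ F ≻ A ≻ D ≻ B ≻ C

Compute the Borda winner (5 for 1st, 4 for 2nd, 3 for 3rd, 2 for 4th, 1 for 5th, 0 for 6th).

A: 12×4 + 9×3 + 10×3 + 10×5 + 13×3 = 194
B: 12×5 + 9×0 + 10×2 + 10×1 + 13×1 = 103
C: 12×3 + 9×1 + 10×1 + 10×2 + 13×0 = 75
D: 12×2 + 9×5 + 10×5 + 10×3 + 13×2 = 175
E: 12×1 + 9×4 + 10×0 + 10×0 + 13×5 = 113
F: 12×0 + 9×2 + 10×4 + 10×4 + 13×4 = 150

A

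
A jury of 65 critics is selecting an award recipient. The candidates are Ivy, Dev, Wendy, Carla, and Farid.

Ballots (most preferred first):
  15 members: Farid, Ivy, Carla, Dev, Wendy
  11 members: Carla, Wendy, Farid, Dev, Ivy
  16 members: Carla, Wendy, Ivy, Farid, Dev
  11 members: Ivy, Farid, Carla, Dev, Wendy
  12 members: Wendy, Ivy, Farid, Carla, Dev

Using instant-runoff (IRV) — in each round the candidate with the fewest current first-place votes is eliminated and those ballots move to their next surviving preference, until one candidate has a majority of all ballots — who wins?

Round 1: Ivy 11, Dev 0, Wendy 12, Carla 27, Farid 15. Dev eliminated.
Round 2: Ivy 11, Wendy 12, Carla 27, Farid 15. Ivy eliminated.
Round 3: Wendy 12, Carla 27, Farid 26. Wendy eliminated.
Round 4: Carla 27, Farid 38. Farid has a majority (≥33).

Farid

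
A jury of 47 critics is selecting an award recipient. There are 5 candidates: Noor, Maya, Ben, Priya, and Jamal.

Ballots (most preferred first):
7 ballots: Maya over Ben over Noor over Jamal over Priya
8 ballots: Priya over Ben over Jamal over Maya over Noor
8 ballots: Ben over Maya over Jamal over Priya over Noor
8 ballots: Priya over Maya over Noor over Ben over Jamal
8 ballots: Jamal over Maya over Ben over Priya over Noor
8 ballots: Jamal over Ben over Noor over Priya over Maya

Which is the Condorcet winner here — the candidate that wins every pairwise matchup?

Ben

Ben vs Noor: 39–8
Ben vs Maya: 24–23
Ben vs Priya: 31–16
Ben vs Jamal: 31–16
Ben beats every other candidate.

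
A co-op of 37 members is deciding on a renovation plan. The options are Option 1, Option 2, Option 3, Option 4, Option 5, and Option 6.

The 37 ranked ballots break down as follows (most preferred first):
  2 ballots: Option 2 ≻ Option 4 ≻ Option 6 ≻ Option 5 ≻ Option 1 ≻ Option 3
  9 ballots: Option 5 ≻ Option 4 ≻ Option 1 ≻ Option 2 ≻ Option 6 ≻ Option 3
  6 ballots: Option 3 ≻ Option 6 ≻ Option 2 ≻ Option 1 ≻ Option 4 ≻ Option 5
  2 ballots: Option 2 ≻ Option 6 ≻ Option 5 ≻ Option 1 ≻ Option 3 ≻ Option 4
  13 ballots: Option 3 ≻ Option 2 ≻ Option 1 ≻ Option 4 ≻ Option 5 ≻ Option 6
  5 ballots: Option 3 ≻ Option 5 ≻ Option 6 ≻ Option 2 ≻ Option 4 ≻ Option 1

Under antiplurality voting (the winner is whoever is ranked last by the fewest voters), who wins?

Last-place votes: Option 1 5, Option 2 0, Option 3 11, Option 4 2, Option 5 6, Option 6 13.

Option 2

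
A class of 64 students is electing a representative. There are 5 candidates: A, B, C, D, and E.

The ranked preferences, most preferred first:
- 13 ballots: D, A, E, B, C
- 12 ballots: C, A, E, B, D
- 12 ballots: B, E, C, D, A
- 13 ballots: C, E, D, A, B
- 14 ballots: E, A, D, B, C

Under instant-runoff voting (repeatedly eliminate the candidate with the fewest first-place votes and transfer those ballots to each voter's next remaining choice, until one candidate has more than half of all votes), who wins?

E

Round 1: A 0, B 12, C 25, D 13, E 14. A eliminated.
Round 2: B 12, C 25, D 13, E 14. B eliminated.
Round 3: C 25, D 13, E 26. D eliminated.
Round 4: C 25, E 39. E has a majority (≥33).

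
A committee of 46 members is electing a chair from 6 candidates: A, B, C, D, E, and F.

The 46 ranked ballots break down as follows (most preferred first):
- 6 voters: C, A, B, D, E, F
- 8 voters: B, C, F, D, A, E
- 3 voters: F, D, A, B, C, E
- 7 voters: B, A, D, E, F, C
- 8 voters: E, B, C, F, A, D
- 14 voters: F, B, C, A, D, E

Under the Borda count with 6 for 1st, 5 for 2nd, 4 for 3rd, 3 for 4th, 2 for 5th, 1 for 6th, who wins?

B

A: 6×5 + 8×2 + 3×4 + 7×5 + 8×2 + 14×3 = 151
B: 6×4 + 8×6 + 3×3 + 7×6 + 8×5 + 14×5 = 233
C: 6×6 + 8×5 + 3×2 + 7×1 + 8×4 + 14×4 = 177
D: 6×3 + 8×3 + 3×5 + 7×4 + 8×1 + 14×2 = 121
E: 6×2 + 8×1 + 3×1 + 7×3 + 8×6 + 14×1 = 106
F: 6×1 + 8×4 + 3×6 + 7×2 + 8×3 + 14×6 = 178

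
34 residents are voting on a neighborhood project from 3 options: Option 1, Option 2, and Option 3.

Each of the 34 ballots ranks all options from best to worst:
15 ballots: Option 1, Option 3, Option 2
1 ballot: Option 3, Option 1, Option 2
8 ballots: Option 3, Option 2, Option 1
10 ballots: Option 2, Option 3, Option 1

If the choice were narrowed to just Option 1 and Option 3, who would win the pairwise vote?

Option 1 is ranked above Option 3 on 15 ballots; Option 3 above Option 1 on 19.

Option 3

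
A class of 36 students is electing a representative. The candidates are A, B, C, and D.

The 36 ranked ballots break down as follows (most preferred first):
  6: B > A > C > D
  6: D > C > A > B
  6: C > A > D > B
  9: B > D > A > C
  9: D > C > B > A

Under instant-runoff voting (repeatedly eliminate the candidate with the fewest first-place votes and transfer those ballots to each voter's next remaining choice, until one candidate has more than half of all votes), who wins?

Round 1: A 0, B 15, C 6, D 15. A eliminated.
Round 2: B 15, C 6, D 15. C eliminated.
Round 3: B 15, D 21. D has a majority (≥19).

D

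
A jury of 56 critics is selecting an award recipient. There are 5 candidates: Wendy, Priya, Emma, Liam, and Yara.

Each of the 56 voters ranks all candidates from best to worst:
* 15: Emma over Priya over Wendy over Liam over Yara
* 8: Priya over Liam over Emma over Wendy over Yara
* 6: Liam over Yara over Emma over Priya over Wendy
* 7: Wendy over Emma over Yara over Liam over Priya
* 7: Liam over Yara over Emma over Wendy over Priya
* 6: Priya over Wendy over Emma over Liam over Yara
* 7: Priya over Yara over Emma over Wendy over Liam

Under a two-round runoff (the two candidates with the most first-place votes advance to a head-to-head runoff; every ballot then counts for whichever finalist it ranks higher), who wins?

Emma

Round 1 first-place votes: Wendy 7, Priya 21, Emma 15, Liam 13, Yara 0. Priya and Emma advance.
Runoff: Priya is ranked above Emma on 21 ballots, Emma above Priya on 35.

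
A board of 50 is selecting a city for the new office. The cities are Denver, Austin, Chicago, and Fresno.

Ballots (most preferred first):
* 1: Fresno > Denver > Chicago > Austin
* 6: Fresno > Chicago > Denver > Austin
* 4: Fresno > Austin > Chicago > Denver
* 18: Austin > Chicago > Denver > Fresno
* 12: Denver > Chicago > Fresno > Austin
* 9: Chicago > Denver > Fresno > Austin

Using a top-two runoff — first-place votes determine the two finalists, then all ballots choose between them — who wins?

Round 1 first-place votes: Denver 12, Austin 18, Chicago 9, Fresno 11. Austin and Denver advance.
Runoff: Austin is ranked above Denver on 22 ballots, Denver above Austin on 28.

Denver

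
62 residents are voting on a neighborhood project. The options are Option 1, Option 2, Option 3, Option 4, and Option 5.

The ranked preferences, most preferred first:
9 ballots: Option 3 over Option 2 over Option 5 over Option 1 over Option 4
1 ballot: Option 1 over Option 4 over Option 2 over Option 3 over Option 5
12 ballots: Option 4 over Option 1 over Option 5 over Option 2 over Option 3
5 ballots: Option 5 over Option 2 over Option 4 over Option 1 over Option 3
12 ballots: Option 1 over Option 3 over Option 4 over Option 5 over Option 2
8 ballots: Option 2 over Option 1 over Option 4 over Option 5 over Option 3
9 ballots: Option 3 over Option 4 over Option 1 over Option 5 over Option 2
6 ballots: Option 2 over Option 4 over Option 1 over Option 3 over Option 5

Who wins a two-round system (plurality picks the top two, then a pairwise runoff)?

Option 2

Round 1 first-place votes: Option 1 13, Option 2 14, Option 3 18, Option 4 12, Option 5 5. Option 3 and Option 2 advance.
Runoff: Option 3 is ranked above Option 2 on 30 ballots, Option 2 above Option 3 on 32.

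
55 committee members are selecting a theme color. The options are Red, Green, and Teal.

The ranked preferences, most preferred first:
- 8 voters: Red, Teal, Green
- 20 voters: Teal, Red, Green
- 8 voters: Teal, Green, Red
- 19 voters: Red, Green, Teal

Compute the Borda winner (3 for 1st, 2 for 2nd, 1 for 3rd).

Red

Red: 8×3 + 20×2 + 8×1 + 19×3 = 129
Green: 8×1 + 20×1 + 8×2 + 19×2 = 82
Teal: 8×2 + 20×3 + 8×3 + 19×1 = 119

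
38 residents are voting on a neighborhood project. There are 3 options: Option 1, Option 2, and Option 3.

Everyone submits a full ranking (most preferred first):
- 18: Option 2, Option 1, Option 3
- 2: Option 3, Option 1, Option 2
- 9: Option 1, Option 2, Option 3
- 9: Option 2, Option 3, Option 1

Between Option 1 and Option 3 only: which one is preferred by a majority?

Option 1 is ranked above Option 3 on 27 ballots; Option 3 above Option 1 on 11.

Option 1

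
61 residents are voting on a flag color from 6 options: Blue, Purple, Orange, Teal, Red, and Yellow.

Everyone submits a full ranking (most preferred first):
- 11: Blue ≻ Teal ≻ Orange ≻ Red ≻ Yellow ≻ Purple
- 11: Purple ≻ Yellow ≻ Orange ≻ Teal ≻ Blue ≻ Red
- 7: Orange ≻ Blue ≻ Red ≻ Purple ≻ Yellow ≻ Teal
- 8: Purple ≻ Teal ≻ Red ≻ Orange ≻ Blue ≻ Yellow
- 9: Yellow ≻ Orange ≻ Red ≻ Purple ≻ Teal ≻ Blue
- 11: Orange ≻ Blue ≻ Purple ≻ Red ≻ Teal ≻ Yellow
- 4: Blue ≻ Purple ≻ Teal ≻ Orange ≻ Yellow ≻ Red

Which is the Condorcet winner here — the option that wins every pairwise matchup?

Orange vs Blue: 46–15
Orange vs Purple: 38–23
Orange vs Teal: 38–23
Orange vs Red: 53–8
Orange vs Yellow: 41–20
Orange beats every other option.

Orange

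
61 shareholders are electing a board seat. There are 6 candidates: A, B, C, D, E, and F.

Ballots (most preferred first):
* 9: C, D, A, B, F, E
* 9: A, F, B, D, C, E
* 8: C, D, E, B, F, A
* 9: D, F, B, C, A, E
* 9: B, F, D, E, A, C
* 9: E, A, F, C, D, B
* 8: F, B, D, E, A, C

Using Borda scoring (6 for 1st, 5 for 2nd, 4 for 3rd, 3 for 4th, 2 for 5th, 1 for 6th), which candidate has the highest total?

F

A: 9×4 + 9×6 + 8×1 + 9×2 + 9×2 + 9×5 + 8×2 = 195
B: 9×3 + 9×4 + 8×3 + 9×4 + 9×6 + 9×1 + 8×5 = 226
C: 9×6 + 9×2 + 8×6 + 9×3 + 9×1 + 9×3 + 8×1 = 191
D: 9×5 + 9×3 + 8×5 + 9×6 + 9×4 + 9×2 + 8×4 = 252
E: 9×1 + 9×1 + 8×4 + 9×1 + 9×3 + 9×6 + 8×3 = 164
F: 9×2 + 9×5 + 8×2 + 9×5 + 9×5 + 9×4 + 8×6 = 253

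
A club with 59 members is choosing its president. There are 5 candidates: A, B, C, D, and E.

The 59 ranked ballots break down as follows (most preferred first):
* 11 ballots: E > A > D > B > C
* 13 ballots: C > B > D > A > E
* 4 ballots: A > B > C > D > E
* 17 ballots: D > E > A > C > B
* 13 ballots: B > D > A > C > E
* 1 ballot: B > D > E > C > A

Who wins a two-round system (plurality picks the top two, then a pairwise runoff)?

Round 1 first-place votes: A 4, B 14, C 13, D 17, E 11. D and B advance.
Runoff: D is ranked above B on 28 ballots, B above D on 31.

B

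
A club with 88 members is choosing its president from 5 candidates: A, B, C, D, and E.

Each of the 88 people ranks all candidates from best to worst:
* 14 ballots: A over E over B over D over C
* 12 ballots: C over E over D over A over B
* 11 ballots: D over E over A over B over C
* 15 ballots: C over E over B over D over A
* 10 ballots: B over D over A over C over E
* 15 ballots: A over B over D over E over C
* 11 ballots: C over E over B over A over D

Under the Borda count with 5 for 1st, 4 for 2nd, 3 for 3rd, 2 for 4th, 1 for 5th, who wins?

A: 14×5 + 12×2 + 11×3 + 15×1 + 10×3 + 15×5 + 11×2 = 269
B: 14×3 + 12×1 + 11×2 + 15×3 + 10×5 + 15×4 + 11×3 = 264
C: 14×1 + 12×5 + 11×1 + 15×5 + 10×2 + 15×1 + 11×5 = 250
D: 14×2 + 12×3 + 11×5 + 15×2 + 10×4 + 15×3 + 11×1 = 245
E: 14×4 + 12×4 + 11×4 + 15×4 + 10×1 + 15×2 + 11×4 = 292

E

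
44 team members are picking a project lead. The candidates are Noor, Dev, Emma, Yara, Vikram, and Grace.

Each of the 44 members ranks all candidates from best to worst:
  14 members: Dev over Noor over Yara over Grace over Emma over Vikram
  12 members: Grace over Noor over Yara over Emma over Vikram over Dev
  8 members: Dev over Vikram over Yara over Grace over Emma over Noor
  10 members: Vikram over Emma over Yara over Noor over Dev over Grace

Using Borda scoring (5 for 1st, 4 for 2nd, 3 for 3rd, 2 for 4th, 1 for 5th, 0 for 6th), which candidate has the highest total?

Noor: 14×4 + 12×4 + 8×0 + 10×2 = 124
Dev: 14×5 + 12×0 + 8×5 + 10×1 = 120
Emma: 14×1 + 12×2 + 8×1 + 10×4 = 86
Yara: 14×3 + 12×3 + 8×3 + 10×3 = 132
Vikram: 14×0 + 12×1 + 8×4 + 10×5 = 94
Grace: 14×2 + 12×5 + 8×2 + 10×0 = 104

Yara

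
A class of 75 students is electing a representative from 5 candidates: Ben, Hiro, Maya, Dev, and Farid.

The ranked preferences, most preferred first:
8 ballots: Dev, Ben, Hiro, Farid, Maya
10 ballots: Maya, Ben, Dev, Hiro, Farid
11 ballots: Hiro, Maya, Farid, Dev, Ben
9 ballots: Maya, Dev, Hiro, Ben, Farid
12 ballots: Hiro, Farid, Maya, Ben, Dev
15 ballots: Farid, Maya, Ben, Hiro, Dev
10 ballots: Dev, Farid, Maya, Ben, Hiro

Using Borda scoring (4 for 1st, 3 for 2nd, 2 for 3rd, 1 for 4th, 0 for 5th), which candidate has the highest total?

Ben: 8×3 + 10×3 + 11×0 + 9×1 + 12×1 + 15×2 + 10×1 = 115
Hiro: 8×2 + 10×1 + 11×4 + 9×2 + 12×4 + 15×1 + 10×0 = 151
Maya: 8×0 + 10×4 + 11×3 + 9×4 + 12×2 + 15×3 + 10×2 = 198
Dev: 8×4 + 10×2 + 11×1 + 9×3 + 12×0 + 15×0 + 10×4 = 130
Farid: 8×1 + 10×0 + 11×2 + 9×0 + 12×3 + 15×4 + 10×3 = 156

Maya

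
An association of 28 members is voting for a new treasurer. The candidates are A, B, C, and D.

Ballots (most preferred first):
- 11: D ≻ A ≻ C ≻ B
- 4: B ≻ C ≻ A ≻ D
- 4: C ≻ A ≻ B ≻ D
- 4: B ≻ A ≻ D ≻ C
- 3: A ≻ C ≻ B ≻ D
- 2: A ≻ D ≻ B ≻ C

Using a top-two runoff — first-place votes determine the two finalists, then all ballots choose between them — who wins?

Round 1 first-place votes: A 5, B 8, C 4, D 11. D and B advance.
Runoff: D is ranked above B on 13 ballots, B above D on 15.

B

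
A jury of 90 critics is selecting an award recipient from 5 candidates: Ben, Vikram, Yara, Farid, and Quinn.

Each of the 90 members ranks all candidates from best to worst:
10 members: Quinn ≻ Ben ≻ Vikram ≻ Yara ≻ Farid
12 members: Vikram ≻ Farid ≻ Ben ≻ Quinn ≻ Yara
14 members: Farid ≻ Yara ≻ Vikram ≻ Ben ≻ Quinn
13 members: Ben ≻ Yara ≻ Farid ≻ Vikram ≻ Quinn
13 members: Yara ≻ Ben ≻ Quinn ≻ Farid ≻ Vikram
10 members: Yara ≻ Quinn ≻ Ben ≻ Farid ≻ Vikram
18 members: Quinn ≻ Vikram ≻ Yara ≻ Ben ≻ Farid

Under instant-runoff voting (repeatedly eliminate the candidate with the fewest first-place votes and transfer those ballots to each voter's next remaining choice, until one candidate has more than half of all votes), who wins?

Yara

Round 1: Ben 13, Vikram 12, Yara 23, Farid 14, Quinn 28. Vikram eliminated.
Round 2: Ben 13, Yara 23, Farid 26, Quinn 28. Ben eliminated.
Round 3: Yara 36, Farid 26, Quinn 28. Farid eliminated.
Round 4: Yara 50, Quinn 40. Yara has a majority (≥46).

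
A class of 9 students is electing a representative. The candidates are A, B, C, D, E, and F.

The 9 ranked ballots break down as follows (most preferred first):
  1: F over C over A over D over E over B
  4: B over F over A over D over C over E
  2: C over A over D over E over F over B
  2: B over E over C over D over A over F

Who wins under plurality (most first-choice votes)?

B

First-place votes: A 0, B 6, C 2, D 0, E 0, F 1.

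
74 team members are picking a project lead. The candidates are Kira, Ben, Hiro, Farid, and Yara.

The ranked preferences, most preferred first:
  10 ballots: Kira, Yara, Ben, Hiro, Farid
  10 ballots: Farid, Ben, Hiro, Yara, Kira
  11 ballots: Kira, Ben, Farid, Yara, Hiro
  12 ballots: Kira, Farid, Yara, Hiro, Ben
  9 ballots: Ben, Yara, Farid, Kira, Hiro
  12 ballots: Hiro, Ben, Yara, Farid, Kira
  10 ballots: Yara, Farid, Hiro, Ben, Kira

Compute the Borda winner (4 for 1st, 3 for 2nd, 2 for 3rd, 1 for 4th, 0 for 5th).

Kira: 10×4 + 10×0 + 11×4 + 12×4 + 9×1 + 12×0 + 10×0 = 141
Ben: 10×2 + 10×3 + 11×3 + 12×0 + 9×4 + 12×3 + 10×1 = 165
Hiro: 10×1 + 10×2 + 11×0 + 12×1 + 9×0 + 12×4 + 10×2 = 110
Farid: 10×0 + 10×4 + 11×2 + 12×3 + 9×2 + 12×1 + 10×3 = 158
Yara: 10×3 + 10×1 + 11×1 + 12×2 + 9×3 + 12×2 + 10×4 = 166

Yara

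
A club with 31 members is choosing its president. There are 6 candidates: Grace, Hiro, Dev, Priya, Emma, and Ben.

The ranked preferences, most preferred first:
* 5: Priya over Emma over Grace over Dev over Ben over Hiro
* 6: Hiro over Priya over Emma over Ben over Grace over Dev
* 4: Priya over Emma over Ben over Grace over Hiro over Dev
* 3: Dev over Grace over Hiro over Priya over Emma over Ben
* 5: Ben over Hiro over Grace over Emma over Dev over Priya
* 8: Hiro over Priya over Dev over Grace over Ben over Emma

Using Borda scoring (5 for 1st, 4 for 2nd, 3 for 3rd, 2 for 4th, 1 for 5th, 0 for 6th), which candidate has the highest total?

Priya

Grace: 5×3 + 6×1 + 4×2 + 3×4 + 5×3 + 8×2 = 72
Hiro: 5×0 + 6×5 + 4×1 + 3×3 + 5×4 + 8×5 = 103
Dev: 5×2 + 6×0 + 4×0 + 3×5 + 5×1 + 8×3 = 54
Priya: 5×5 + 6×4 + 4×5 + 3×2 + 5×0 + 8×4 = 107
Emma: 5×4 + 6×3 + 4×4 + 3×1 + 5×2 + 8×0 = 67
Ben: 5×1 + 6×2 + 4×3 + 3×0 + 5×5 + 8×1 = 62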